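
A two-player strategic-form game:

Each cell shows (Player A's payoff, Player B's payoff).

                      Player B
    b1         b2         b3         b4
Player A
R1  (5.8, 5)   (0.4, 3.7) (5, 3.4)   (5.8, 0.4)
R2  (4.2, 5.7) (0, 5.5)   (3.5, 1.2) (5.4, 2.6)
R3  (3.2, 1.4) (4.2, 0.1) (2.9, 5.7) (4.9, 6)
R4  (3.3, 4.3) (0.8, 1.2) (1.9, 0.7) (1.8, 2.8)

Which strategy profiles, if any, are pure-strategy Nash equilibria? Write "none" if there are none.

Pure NE: (R1, b1)

(R1, b1): Player A gets 5.8, best alternative 4.2; Player B gets 5, best alternative 3.7. No profitable deviation — NE.
(R1, b2): Player A can switch to R3 (0.4 → 4.2). Not NE.
(R1, b3): Player B can switch to b1 (3.4 → 5). Not NE.
(R1, b4): Player B can switch to b1 (0.4 → 5). Not NE.
(R2, b1): Player A can switch to R1 (4.2 → 5.8). Not NE.
(R2, b2): Player A can switch to R1 (0 → 0.4). Not NE.
(R2, b3): Player A can switch to R1 (3.5 → 5). Not NE.
(R2, b4): Player A can switch to R1 (5.4 → 5.8). Not NE.
(R3, b1): Player A can switch to R1 (3.2 → 5.8). Not NE.
(The remaining 7 profiles each have a profitable deviation by the same check.)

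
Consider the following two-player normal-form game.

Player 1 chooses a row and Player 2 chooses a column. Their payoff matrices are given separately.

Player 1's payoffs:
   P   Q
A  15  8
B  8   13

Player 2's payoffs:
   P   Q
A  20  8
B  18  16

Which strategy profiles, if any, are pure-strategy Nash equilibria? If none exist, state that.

Mark each player's best response to every combination of opponents' strategies; a profile where every player is best-responding is a pure Nash equilibrium.
Player 1 against P: payoffs 15, 8 → best response A.
Player 1 against Q: payoffs 8, 13 → best response B.
Player 2 against A: payoffs 20, 8 → best response P.
Player 2 against B: payoffs 18, 16 → best response P.
Mutual best responses: (A, P).

Pure NE: (A, P)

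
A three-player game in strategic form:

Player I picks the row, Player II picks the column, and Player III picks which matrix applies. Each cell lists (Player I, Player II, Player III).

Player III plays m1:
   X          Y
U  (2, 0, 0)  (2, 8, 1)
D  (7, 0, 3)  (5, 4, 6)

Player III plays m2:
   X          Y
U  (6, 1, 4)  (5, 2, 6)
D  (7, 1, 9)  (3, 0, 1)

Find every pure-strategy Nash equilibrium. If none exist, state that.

(U, Y, m2); (D, X, m2); (D, Y, m1)

Mark each player's best response to every combination of opponents' strategies; a profile where every player is best-responding is a pure Nash equilibrium.
Player I against (X, m1): payoffs 2, 7 → best response D.
Player I against (X, m2): payoffs 6, 7 → best response D.
Player I against (Y, m1): payoffs 2, 5 → best response D.
Player I against (Y, m2): payoffs 5, 3 → best response U.
Player II against (U, m1): payoffs 0, 8 → best response Y.
Player II against (U, m2): payoffs 1, 2 → best response Y.
Player II against (D, m1): payoffs 0, 4 → best response Y.
Player II against (D, m2): payoffs 1, 0 → best response X.
Player III against (U, X): payoffs 0, 4 → best response m2.
Player III against (U, Y): payoffs 1, 6 → best response m2.
Player III against (D, X): payoffs 3, 9 → best response m2.
Player III against (D, Y): payoffs 6, 1 → best response m1.
Mutual best responses: (U, Y, m2); (D, X, m2); (D, Y, m1).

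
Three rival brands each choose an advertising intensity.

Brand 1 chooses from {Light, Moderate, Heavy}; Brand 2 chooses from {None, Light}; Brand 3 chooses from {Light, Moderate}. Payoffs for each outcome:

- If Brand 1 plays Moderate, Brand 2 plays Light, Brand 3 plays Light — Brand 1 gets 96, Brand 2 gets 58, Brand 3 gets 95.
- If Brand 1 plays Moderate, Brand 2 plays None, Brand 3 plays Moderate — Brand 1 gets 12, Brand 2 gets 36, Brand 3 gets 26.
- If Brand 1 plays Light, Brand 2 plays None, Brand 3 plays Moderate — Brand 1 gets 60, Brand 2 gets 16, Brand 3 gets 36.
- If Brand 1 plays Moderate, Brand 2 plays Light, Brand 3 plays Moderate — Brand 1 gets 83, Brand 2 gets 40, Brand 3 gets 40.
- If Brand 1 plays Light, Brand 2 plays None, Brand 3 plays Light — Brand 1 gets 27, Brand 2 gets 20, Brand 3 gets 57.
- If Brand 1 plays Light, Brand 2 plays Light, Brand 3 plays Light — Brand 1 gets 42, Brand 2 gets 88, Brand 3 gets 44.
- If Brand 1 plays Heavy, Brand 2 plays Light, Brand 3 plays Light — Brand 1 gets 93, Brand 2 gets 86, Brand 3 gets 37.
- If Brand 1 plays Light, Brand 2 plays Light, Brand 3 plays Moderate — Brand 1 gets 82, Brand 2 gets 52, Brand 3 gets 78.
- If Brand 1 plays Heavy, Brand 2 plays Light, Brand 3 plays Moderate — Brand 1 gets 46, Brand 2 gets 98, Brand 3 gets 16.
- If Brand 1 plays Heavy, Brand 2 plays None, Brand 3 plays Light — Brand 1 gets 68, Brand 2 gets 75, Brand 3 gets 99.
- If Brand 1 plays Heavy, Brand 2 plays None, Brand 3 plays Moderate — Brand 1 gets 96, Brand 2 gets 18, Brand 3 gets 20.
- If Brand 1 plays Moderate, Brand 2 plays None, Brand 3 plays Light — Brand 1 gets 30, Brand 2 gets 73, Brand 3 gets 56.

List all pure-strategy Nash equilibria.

Check each profile: it is a Nash equilibrium iff no player can strictly gain by switching unilaterally.
(Light, None, Light): Brand 1 can switch to Moderate (27 → 30). Not NE.
(Light, None, Moderate): Brand 1 can switch to Heavy (60 → 96). Not NE.
(Light, Light, Light): Brand 1 can switch to Moderate (42 → 96). Not NE.
(Light, Light, Moderate): Brand 1 can switch to Moderate (82 → 83). Not NE.
(Moderate, None, Light): Brand 1 can switch to Heavy (30 → 68). Not NE.
(Moderate, None, Moderate): Brand 1 can switch to Light (12 → 60). Not NE.
(Moderate, Light, Light): Brand 2 can switch to None (58 → 73). Not NE.
(Moderate, Light, Moderate): Brand 3 can switch to Light (40 → 95). Not NE.
(Heavy, None, Light): Brand 2 can switch to Light (75 → 86). Not NE.
(Heavy, None, Moderate): Brand 2 can switch to Light (18 → 98). Not NE.
(Heavy, Light, Light): Brand 1 can switch to Moderate (93 → 96). Not NE.
(Heavy, Light, Moderate): Brand 1 can switch to Light (46 → 82). Not NE.

There is no pure-strategy Nash equilibrium.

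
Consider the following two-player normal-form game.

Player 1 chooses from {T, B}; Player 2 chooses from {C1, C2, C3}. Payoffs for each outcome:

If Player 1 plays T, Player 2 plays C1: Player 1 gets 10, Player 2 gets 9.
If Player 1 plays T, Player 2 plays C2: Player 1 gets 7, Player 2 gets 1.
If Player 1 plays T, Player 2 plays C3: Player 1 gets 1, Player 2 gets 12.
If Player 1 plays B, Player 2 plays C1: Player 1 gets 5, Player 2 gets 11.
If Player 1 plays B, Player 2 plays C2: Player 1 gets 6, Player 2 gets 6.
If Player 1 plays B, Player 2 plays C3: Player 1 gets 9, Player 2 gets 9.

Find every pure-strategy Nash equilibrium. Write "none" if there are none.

Player 1 against C1: payoffs 10, 5 → best response T.
Player 1 against C2: payoffs 7, 6 → best response T.
Player 1 against C3: payoffs 1, 9 → best response B.
Player 2 against T: payoffs 9, 1, 12 → best response C3.
Player 2 against B: payoffs 11, 6, 9 → best response C1.
No profile is a mutual best response for all players.

none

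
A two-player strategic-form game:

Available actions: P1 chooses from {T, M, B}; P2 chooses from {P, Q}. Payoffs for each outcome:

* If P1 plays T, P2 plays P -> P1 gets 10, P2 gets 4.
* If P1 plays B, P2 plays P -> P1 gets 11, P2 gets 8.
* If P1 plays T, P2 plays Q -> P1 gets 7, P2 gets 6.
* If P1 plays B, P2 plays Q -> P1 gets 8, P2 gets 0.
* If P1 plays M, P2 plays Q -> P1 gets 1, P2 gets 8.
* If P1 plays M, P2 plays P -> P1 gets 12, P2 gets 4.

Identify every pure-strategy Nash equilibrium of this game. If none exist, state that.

(T, P): P1 can switch to M (10 → 12). Not NE.
(T, Q): P1 can switch to B (7 → 8). Not NE.
(M, P): P2 can switch to Q (4 → 8). Not NE.
(M, Q): P1 can switch to T (1 → 7). Not NE.
(B, P): P1 can switch to M (11 → 12). Not NE.
(B, Q): P2 can switch to P (0 → 8). Not NE.

none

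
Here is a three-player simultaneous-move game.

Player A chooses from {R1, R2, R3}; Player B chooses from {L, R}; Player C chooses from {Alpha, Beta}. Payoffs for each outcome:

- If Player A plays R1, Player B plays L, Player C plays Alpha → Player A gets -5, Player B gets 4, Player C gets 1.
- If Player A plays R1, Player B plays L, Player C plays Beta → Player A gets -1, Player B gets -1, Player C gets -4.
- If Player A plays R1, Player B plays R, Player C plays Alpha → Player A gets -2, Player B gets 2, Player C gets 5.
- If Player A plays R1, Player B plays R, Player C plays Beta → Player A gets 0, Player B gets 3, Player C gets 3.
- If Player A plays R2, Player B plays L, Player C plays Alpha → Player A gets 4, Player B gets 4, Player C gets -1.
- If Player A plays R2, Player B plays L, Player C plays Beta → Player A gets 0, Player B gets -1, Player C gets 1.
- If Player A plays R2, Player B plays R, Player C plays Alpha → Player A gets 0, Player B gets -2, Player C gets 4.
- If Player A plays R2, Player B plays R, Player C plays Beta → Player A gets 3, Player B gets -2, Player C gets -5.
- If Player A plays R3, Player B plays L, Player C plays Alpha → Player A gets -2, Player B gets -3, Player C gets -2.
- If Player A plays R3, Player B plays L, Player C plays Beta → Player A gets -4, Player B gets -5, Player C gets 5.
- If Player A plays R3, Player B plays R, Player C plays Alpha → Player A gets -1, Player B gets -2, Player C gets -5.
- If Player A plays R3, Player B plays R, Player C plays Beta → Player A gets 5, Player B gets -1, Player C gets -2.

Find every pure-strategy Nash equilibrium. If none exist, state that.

Player A against (L, Alpha): payoffs -5, 4, -2 → best response R2.
Player A against (L, Beta): payoffs -1, 0, -4 → best response R2.
Player A against (R, Alpha): payoffs -2, 0, -1 → best response R2.
Player A against (R, Beta): payoffs 0, 3, 5 → best response R3.
Player B against (R1, Alpha): payoffs 4, 2 → best response L.
Player B against (R1, Beta): payoffs -1, 3 → best response R.
Player B against (R2, Alpha): payoffs 4, -2 → best response L.
Player B against (R2, Beta): payoffs -1, -2 → best response L.
Player B against (R3, Alpha): payoffs -3, -2 → best response R.
Player B against (R3, Beta): payoffs -5, -1 → best response R.
Player C against (R1, L): payoffs 1, -4 → best response Alpha.
Player C against (R1, R): payoffs 5, 3 → best response Alpha.
Player C against (R2, L): payoffs -1, 1 → best response Beta.
Player C against (R2, R): payoffs 4, -5 → best response Alpha.
Player C against (R3, L): payoffs -2, 5 → best response Beta.
Player C against (R3, R): payoffs -5, -2 → best response Beta.
Mutual best responses: (R2, L, Beta); (R3, R, Beta).

The pure Nash equilibria are (R2, L, Beta) and (R3, R, Beta).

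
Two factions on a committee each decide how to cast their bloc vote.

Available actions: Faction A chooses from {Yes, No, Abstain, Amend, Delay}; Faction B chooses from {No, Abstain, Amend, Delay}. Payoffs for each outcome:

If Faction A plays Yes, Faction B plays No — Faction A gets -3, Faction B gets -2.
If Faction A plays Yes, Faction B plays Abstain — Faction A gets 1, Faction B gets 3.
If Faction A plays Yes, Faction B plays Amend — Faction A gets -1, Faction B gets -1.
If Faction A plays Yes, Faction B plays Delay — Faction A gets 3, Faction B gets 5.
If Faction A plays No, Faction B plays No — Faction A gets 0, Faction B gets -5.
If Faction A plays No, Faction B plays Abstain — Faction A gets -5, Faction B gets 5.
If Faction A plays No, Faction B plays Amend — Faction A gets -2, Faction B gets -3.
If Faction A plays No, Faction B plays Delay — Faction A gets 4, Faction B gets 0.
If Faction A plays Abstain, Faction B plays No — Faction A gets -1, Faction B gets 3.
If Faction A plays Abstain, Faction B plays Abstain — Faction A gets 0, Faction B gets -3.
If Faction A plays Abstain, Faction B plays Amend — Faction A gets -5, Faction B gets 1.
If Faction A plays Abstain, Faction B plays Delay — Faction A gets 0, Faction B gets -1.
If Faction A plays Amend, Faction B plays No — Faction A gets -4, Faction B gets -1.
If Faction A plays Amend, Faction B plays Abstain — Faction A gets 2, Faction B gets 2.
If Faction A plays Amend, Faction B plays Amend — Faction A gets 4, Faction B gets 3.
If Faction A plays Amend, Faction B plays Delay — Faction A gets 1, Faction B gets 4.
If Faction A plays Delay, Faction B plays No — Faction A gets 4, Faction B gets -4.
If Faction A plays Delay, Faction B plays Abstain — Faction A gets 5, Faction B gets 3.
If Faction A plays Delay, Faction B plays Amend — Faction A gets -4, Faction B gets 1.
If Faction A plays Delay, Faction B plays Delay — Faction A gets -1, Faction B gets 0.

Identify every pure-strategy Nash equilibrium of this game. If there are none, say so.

The unique pure-strategy Nash equilibrium is (Delay, Abstain).

(Yes, No): Faction A can switch to No (-3 → 0). Not NE.
(Yes, Abstain): Faction A can switch to Amend (1 → 2). Not NE.
(Yes, Amend): Faction A can switch to Amend (-1 → 4). Not NE.
(Yes, Delay): Faction A can switch to No (3 → 4). Not NE.
(No, No): Faction A can switch to Delay (0 → 4). Not NE.
(No, Abstain): Faction A can switch to Yes (-5 → 1). Not NE.
(No, Amend): Faction A can switch to Yes (-2 → -1). Not NE.
(No, Delay): Faction B can switch to Abstain (0 → 5). Not NE.
(Abstain, No): Faction A can switch to No (-1 → 0). Not NE.
(Abstain, Abstain): Faction A can switch to Yes (0 → 1). Not NE.
(Abstain, Amend): Faction A can switch to Yes (-5 → -1). Not NE.
(Abstain, Delay): Faction A can switch to Yes (0 → 3). Not NE.
(Delay, Abstain): Faction A gets 5, best alternative 2; Faction B gets 3, best alternative 1. No profitable deviation — NE.
(The remaining 7 profiles each have a profitable deviation by the same check.)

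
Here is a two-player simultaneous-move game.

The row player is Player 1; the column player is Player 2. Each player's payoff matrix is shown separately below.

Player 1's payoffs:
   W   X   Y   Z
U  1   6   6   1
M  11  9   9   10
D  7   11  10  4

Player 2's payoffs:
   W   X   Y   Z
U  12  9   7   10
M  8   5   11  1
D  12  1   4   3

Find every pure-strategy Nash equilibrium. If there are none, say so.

There is no pure-strategy Nash equilibrium.

Mark each player's best response to every combination of opponents' strategies; a profile where every player is best-responding is a pure Nash equilibrium.
Player 1 against W: payoffs 1, 11, 7 → best response M.
Player 1 against X: payoffs 6, 9, 11 → best response D.
Player 1 against Y: payoffs 6, 9, 10 → best response D.
Player 1 against Z: payoffs 1, 10, 4 → best response M.
Player 2 against U: payoffs 12, 9, 7, 10 → best response W.
Player 2 against M: payoffs 8, 5, 11, 1 → best response Y.
Player 2 against D: payoffs 12, 1, 4, 3 → best response W.
No profile is a mutual best response for all players.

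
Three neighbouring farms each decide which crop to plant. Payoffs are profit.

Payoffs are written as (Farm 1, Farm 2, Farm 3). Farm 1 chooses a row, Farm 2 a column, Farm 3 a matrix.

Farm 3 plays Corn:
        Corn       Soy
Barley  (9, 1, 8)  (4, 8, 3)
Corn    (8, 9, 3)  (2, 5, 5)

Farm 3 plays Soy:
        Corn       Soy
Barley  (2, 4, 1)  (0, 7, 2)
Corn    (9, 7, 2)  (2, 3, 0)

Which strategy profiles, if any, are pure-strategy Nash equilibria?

The unique pure-strategy Nash equilibrium is (Barley, Soy, Corn).

Farm 1 against (Corn, Corn): payoffs 9, 8 → best response Barley.
Farm 1 against (Corn, Soy): payoffs 2, 9 → best response Corn.
Farm 1 against (Soy, Corn): payoffs 4, 2 → best response Barley.
Farm 1 against (Soy, Soy): payoffs 0, 2 → best response Corn.
Farm 2 against (Barley, Corn): payoffs 1, 8 → best response Soy.
Farm 2 against (Barley, Soy): payoffs 4, 7 → best response Soy.
Farm 2 against (Corn, Corn): payoffs 9, 5 → best response Corn.
Farm 2 against (Corn, Soy): payoffs 7, 3 → best response Corn.
Farm 3 against (Barley, Corn): payoffs 8, 1 → best response Corn.
Farm 3 against (Barley, Soy): payoffs 3, 2 → best response Corn.
Farm 3 against (Corn, Corn): payoffs 3, 2 → best response Corn.
Farm 3 against (Corn, Soy): payoffs 5, 0 → best response Corn.
Mutual best responses: (Barley, Soy, Corn).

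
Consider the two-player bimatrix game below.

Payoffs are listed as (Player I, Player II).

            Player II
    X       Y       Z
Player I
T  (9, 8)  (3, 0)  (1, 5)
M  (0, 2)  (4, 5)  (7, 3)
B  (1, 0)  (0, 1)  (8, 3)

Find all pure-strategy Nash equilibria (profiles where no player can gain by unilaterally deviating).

Pure-strategy Nash equilibria: (T, X); (M, Y); (B, Z)

Check each profile: it is a Nash equilibrium iff no player can strictly gain by switching unilaterally.
(T, X): Player I gets 9, best alternative 1; Player II gets 8, best alternative 5. No profitable deviation — NE.
(T, Y): Player I can switch to M (3 → 4). Not NE.
(T, Z): Player I can switch to M (1 → 7). Not NE.
(M, X): Player I can switch to T (0 → 9). Not NE.
(M, Y): Player I gets 4, best alternative 3; Player II gets 5, best alternative 3. No profitable deviation — NE.
(M, Z): Player I can switch to B (7 → 8). Not NE.
(B, X): Player I can switch to T (1 → 9). Not NE.
(B, Y): Player I can switch to T (0 → 3). Not NE.
(B, Z): Player I gets 8, best alternative 7; Player II gets 3, best alternative 1. No profitable deviation — NE.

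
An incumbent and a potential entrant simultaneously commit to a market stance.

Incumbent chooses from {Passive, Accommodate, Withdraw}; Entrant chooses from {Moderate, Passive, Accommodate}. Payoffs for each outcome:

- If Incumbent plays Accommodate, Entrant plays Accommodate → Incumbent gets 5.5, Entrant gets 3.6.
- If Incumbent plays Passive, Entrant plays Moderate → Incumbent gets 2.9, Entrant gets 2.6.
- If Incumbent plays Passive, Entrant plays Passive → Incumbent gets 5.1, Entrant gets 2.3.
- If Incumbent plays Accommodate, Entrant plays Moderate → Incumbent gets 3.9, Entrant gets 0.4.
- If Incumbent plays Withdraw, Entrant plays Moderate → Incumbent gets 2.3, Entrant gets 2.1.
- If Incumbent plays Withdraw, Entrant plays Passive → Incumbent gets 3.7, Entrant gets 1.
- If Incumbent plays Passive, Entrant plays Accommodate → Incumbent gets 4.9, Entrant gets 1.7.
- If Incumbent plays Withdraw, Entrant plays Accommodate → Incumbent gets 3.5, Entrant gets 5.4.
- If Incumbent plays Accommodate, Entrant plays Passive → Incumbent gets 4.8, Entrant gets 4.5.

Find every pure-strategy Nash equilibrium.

This game has no pure Nash equilibrium.

Incumbent against Moderate: payoffs 2.9, 3.9, 2.3 → best response Accommodate.
Incumbent against Passive: payoffs 5.1, 4.8, 3.7 → best response Passive.
Incumbent against Accommodate: payoffs 4.9, 5.5, 3.5 → best response Accommodate.
Entrant against Passive: payoffs 2.6, 2.3, 1.7 → best response Moderate.
Entrant against Accommodate: payoffs 0.4, 4.5, 3.6 → best response Passive.
Entrant against Withdraw: payoffs 2.1, 1, 5.4 → best response Accommodate.
No profile is a mutual best response for all players.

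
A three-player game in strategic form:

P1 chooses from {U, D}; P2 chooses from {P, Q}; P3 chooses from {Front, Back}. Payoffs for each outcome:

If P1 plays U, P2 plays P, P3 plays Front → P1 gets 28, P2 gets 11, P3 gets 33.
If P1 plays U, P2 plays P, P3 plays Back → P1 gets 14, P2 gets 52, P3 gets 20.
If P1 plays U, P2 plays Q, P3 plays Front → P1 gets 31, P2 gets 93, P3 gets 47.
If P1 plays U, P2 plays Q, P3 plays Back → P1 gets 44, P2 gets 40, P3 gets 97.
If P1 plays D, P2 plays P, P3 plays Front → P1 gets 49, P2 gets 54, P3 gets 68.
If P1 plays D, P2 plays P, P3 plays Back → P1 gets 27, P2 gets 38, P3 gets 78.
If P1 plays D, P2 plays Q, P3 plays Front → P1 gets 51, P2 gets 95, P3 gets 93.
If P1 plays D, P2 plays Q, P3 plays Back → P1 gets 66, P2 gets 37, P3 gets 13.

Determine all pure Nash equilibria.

Check each profile: it is a Nash equilibrium iff no player can strictly gain by switching unilaterally.
(U, P, Front): P1 can switch to D (28 → 49). Not NE.
(U, P, Back): P1 can switch to D (14 → 27). Not NE.
(U, Q, Front): P1 can switch to D (31 → 51). Not NE.
(U, Q, Back): P1 can switch to D (44 → 66). Not NE.
(D, P, Front): P2 can switch to Q (54 → 95). Not NE.
(D, P, Back): P1 gets 27, best alternative 14; P2 gets 38, best alternative 37; P3 gets 78, best alternative 68. No profitable deviation — NE.
(D, Q, Front): P1 gets 51, best alternative 31; P2 gets 95, best alternative 54; P3 gets 93, best alternative 13. No profitable deviation — NE.
(D, Q, Back): P2 can switch to P (37 → 38). Not NE.

The pure Nash equilibria are (D, P, Back), (D, Q, Front).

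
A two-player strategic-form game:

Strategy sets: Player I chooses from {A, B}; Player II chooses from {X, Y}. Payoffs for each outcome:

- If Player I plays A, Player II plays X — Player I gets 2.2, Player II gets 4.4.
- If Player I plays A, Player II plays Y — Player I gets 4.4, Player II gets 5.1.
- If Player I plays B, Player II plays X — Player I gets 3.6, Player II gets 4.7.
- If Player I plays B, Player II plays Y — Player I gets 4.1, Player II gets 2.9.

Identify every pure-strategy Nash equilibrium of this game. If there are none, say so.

The pure Nash equilibria are (A, Y); (B, X).

Check each profile: it is a Nash equilibrium iff no player can strictly gain by switching unilaterally.
(A, X): Player I can switch to B (2.2 → 3.6). Not NE.
(A, Y): Player I gets 4.4, best alternative 4.1; Player II gets 5.1, best alternative 4.4. No profitable deviation — NE.
(B, X): Player I gets 3.6, best alternative 2.2; Player II gets 4.7, best alternative 2.9. No profitable deviation — NE.
(B, Y): Player I can switch to A (4.1 → 4.4). Not NE.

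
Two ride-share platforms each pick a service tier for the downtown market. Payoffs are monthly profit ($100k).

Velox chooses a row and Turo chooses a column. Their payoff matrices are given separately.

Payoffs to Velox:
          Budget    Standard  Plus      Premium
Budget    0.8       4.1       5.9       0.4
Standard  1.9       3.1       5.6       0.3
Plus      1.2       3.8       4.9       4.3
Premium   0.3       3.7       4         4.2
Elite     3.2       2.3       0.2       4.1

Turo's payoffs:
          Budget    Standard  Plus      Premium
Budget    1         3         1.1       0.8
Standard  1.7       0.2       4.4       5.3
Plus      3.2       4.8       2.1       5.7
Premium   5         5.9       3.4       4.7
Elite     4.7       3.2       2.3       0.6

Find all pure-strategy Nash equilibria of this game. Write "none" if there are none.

The pure Nash equilibria are (Budget, Standard), (Plus, Premium), (Elite, Budget).

Check each profile: it is a Nash equilibrium iff no player can strictly gain by switching unilaterally.
(Budget, Budget): Velox can switch to Standard (0.8 → 1.9). Not NE.
(Budget, Standard): Velox gets 4.1, best alternative 3.8; Turo gets 3, best alternative 1.1. No profitable deviation — NE.
(Budget, Plus): Turo can switch to Standard (1.1 → 3). Not NE.
(Budget, Premium): Velox can switch to Plus (0.4 → 4.3). Not NE.
(Standard, Budget): Velox can switch to Elite (1.9 → 3.2). Not NE.
(Standard, Standard): Velox can switch to Budget (3.1 → 4.1). Not NE.
(Standard, Plus): Velox can switch to Budget (5.6 → 5.9). Not NE.
(Standard, Premium): Velox can switch to Budget (0.3 → 0.4). Not NE.
(Plus, Budget): Velox can switch to Standard (1.2 → 1.9). Not NE.
(Plus, Standard): Velox can switch to Budget (3.8 → 4.1). Not NE.
(Plus, Plus): Velox can switch to Budget (4.9 → 5.9). Not NE.
(Plus, Premium): Velox gets 4.3, best alternative 4.2; Turo gets 5.7, best alternative 4.8. No profitable deviation — NE.
(Premium, Budget): Velox can switch to Budget (0.3 → 0.8). Not NE.
(Premium, Standard): Velox can switch to Budget (3.7 → 4.1). Not NE.
(Elite, Budget): Velox gets 3.2, best alternative 1.9; Turo gets 4.7, best alternative 3.2. No profitable deviation — NE.
(The remaining 5 profiles each have a profitable deviation by the same check.)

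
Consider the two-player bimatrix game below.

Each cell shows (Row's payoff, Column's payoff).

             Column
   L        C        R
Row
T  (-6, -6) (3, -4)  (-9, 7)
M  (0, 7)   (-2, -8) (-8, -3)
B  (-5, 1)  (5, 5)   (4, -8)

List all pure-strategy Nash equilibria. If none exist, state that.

(M, L); (B, C)

Mark each player's best response to every combination of opponents' strategies; a profile where every player is best-responding is a pure Nash equilibrium.
Row against L: payoffs -6, 0, -5 → best response M.
Row against C: payoffs 3, -2, 5 → best response B.
Row against R: payoffs -9, -8, 4 → best response B.
Column against T: payoffs -6, -4, 7 → best response R.
Column against M: payoffs 7, -8, -3 → best response L.
Column against B: payoffs 1, 5, -8 → best response C.
Mutual best responses: (M, L); (B, C).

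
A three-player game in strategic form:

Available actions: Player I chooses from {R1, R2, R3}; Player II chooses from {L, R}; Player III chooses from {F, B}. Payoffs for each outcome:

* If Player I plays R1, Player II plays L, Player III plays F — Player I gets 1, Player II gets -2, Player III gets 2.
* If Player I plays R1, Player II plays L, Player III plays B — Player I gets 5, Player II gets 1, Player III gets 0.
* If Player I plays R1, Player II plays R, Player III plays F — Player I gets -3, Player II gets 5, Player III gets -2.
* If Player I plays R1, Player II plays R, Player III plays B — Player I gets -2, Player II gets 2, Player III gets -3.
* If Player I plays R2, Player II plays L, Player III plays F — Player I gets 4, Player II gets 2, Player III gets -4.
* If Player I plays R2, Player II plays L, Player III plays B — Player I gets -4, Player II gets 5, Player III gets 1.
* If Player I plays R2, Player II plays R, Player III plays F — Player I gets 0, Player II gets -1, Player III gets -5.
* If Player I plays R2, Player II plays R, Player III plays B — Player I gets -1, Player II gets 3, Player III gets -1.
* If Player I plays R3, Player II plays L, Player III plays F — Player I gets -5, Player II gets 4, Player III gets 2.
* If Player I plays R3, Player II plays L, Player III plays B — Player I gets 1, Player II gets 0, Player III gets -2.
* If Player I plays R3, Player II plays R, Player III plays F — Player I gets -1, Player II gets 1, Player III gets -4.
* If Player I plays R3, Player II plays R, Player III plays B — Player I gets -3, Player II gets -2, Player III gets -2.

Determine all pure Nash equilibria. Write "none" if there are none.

No pure-strategy Nash equilibrium.

Player I against (L, F): payoffs 1, 4, -5 → best response R2.
Player I against (L, B): payoffs 5, -4, 1 → best response R1.
Player I against (R, F): payoffs -3, 0, -1 → best response R2.
Player I against (R, B): payoffs -2, -1, -3 → best response R2.
Player II against (R1, F): payoffs -2, 5 → best response R.
Player II against (R1, B): payoffs 1, 2 → best response R.
Player II against (R2, F): payoffs 2, -1 → best response L.
Player II against (R2, B): payoffs 5, 3 → best response L.
Player II against (R3, F): payoffs 4, 1 → best response L.
Player II against (R3, B): payoffs 0, -2 → best response L.
Player III against (R1, L): payoffs 2, 0 → best response F.
Player III against (R1, R): payoffs -2, -3 → best response F.
Player III against (R2, L): payoffs -4, 1 → best response B.
Player III against (R2, R): payoffs -5, -1 → best response B.
Player III against (R3, L): payoffs 2, -2 → best response F.
Player III against (R3, R): payoffs -4, -2 → best response B.
No profile is a mutual best response for all players.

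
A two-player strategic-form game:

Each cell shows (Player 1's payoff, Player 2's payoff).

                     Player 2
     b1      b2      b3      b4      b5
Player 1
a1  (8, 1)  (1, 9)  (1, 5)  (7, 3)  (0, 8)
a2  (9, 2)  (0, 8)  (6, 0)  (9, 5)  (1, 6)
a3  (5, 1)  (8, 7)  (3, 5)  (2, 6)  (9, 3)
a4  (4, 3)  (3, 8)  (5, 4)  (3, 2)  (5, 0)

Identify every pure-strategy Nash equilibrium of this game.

The unique pure-strategy Nash equilibrium is (a3, b2).

Player 1 against b1: payoffs 8, 9, 5, 4 → best response a2.
Player 1 against b2: payoffs 1, 0, 8, 3 → best response a3.
Player 1 against b3: payoffs 1, 6, 3, 5 → best response a2.
Player 1 against b4: payoffs 7, 9, 2, 3 → best response a2.
Player 1 against b5: payoffs 0, 1, 9, 5 → best response a3.
Player 2 against a1: payoffs 1, 9, 5, 3, 8 → best response b2.
Player 2 against a2: payoffs 2, 8, 0, 5, 6 → best response b2.
Player 2 against a3: payoffs 1, 7, 5, 6, 3 → best response b2.
Player 2 against a4: payoffs 3, 8, 4, 2, 0 → best response b2.
Mutual best responses: (a3, b2).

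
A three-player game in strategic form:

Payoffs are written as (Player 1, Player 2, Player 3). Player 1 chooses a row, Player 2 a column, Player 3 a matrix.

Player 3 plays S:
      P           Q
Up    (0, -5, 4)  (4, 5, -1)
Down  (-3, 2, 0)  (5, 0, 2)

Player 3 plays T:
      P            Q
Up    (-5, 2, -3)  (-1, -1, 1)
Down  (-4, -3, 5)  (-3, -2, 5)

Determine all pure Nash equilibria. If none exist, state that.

Player 1 against (P, S): payoffs 0, -3 → best response Up.
Player 1 against (P, T): payoffs -5, -4 → best response Down.
Player 1 against (Q, S): payoffs 4, 5 → best response Down.
Player 1 against (Q, T): payoffs -1, -3 → best response Up.
Player 2 against (Up, S): payoffs -5, 5 → best response Q.
Player 2 against (Up, T): payoffs 2, -1 → best response P.
Player 2 against (Down, S): payoffs 2, 0 → best response P.
Player 2 against (Down, T): payoffs -3, -2 → best response Q.
Player 3 against (Up, P): payoffs 4, -3 → best response S.
Player 3 against (Up, Q): payoffs -1, 1 → best response T.
Player 3 against (Down, P): payoffs 0, 5 → best response T.
Player 3 against (Down, Q): payoffs 2, 5 → best response T.
No profile is a mutual best response for all players.

none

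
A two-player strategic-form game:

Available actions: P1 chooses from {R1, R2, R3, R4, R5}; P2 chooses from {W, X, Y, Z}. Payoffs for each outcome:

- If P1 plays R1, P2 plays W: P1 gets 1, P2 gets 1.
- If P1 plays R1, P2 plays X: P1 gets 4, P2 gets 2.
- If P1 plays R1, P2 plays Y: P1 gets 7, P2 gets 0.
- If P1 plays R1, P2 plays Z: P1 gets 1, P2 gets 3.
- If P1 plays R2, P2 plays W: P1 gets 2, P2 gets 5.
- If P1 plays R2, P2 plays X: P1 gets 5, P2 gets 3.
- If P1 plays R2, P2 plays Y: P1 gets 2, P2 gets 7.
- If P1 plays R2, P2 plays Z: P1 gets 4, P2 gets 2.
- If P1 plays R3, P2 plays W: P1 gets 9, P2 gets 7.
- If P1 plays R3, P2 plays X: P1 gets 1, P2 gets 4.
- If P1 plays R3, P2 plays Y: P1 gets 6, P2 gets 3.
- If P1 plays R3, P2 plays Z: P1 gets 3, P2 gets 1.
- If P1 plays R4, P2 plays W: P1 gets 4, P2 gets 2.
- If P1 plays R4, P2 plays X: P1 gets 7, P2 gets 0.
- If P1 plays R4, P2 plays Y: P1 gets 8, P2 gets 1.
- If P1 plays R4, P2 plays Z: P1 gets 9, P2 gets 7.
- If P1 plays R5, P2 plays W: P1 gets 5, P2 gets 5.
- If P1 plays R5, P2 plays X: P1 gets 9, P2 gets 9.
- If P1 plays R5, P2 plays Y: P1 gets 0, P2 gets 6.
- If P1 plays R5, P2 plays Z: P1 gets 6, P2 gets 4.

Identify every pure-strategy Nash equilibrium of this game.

P1 against W: payoffs 1, 2, 9, 4, 5 → best response R3.
P1 against X: payoffs 4, 5, 1, 7, 9 → best response R5.
P1 against Y: payoffs 7, 2, 6, 8, 0 → best response R4.
P1 against Z: payoffs 1, 4, 3, 9, 6 → best response R4.
P2 against R1: payoffs 1, 2, 0, 3 → best response Z.
P2 against R2: payoffs 5, 3, 7, 2 → best response Y.
P2 against R3: payoffs 7, 4, 3, 1 → best response W.
P2 against R4: payoffs 2, 0, 1, 7 → best response Z.
P2 against R5: payoffs 5, 9, 6, 4 → best response X.
Mutual best responses: (R3, W); (R4, Z); (R5, X).

The pure Nash equilibria are (R3, W), (R4, Z), (R5, X).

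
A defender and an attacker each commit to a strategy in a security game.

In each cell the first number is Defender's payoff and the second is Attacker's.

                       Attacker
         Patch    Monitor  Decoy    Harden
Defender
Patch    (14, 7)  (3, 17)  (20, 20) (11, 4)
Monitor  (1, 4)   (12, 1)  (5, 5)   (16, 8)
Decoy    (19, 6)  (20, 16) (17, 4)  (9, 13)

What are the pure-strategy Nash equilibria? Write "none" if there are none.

The pure Nash equilibria are (Patch, Decoy) and (Monitor, Harden) and (Decoy, Monitor).

(Patch, Patch): Defender can switch to Decoy (14 → 19). Not NE.
(Patch, Monitor): Defender can switch to Monitor (3 → 12). Not NE.
(Patch, Decoy): Defender gets 20, best alternative 17; Attacker gets 20, best alternative 17. No profitable deviation — NE.
(Patch, Harden): Defender can switch to Monitor (11 → 16). Not NE.
(Monitor, Patch): Defender can switch to Patch (1 → 14). Not NE.
(Monitor, Monitor): Defender can switch to Decoy (12 → 20). Not NE.
(Monitor, Decoy): Defender can switch to Patch (5 → 20). Not NE.
(Monitor, Harden): Defender gets 16, best alternative 11; Attacker gets 8, best alternative 5. No profitable deviation — NE.
(Decoy, Patch): Attacker can switch to Monitor (6 → 16). Not NE.
(Decoy, Monitor): Defender gets 20, best alternative 12; Attacker gets 16, best alternative 13. No profitable deviation — NE.
(Decoy, Decoy): Defender can switch to Patch (17 → 20). Not NE.
(Decoy, Harden): Defender can switch to Patch (9 → 11). Not NE.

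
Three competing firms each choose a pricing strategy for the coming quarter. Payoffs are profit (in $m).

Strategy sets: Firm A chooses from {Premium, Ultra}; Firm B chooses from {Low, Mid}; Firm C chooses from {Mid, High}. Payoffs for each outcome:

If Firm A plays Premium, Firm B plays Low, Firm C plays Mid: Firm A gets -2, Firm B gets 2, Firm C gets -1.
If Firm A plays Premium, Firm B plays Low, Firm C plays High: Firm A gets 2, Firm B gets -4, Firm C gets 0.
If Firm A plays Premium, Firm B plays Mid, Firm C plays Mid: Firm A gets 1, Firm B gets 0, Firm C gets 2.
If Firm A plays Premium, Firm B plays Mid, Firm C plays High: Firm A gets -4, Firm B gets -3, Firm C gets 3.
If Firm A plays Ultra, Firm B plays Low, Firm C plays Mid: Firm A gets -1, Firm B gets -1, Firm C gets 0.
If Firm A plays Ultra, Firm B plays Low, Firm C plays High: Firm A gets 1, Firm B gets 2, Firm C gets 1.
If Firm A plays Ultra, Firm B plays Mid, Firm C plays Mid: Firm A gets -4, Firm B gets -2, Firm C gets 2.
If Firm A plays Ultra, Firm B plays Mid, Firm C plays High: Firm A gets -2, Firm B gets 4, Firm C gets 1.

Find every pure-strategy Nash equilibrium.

This game has no pure Nash equilibrium.

(Premium, Low, Mid): Firm A can switch to Ultra (-2 → -1). Not NE.
(Premium, Low, High): Firm B can switch to Mid (-4 → -3). Not NE.
(Premium, Mid, Mid): Firm B can switch to Low (0 → 2). Not NE.
(Premium, Mid, High): Firm A can switch to Ultra (-4 → -2). Not NE.
(Ultra, Low, Mid): Firm C can switch to High (0 → 1). Not NE.
(Ultra, Low, High): Firm A can switch to Premium (1 → 2). Not NE.
(Ultra, Mid, Mid): Firm A can switch to Premium (-4 → 1). Not NE.
(Ultra, Mid, High): Firm C can switch to Mid (1 → 2). Not NE.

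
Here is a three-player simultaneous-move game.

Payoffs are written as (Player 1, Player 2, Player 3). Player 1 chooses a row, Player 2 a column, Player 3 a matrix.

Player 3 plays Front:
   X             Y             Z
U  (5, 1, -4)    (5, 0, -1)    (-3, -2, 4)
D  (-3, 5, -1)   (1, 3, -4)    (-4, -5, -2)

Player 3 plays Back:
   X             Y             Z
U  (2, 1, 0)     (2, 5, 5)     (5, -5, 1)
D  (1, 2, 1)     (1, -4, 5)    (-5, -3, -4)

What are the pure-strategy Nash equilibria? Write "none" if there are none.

(U, X, Front): Player 3 can switch to Back (-4 → 0). Not NE.
(U, X, Back): Player 2 can switch to Y (1 → 5). Not NE.
(U, Y, Front): Player 2 can switch to X (0 → 1). Not NE.
(U, Y, Back): Player 1 gets 2, best alternative 1; Player 2 gets 5, best alternative 1; Player 3 gets 5, best alternative -1. No profitable deviation — NE.
(U, Z, Front): Player 2 can switch to X (-2 → 1). Not NE.
(U, Z, Back): Player 2 can switch to X (-5 → 1). Not NE.
(D, X, Front): Player 1 can switch to U (-3 → 5). Not NE.
(The remaining 5 profiles each have a profitable deviation by the same check.)

(U, Y, Back)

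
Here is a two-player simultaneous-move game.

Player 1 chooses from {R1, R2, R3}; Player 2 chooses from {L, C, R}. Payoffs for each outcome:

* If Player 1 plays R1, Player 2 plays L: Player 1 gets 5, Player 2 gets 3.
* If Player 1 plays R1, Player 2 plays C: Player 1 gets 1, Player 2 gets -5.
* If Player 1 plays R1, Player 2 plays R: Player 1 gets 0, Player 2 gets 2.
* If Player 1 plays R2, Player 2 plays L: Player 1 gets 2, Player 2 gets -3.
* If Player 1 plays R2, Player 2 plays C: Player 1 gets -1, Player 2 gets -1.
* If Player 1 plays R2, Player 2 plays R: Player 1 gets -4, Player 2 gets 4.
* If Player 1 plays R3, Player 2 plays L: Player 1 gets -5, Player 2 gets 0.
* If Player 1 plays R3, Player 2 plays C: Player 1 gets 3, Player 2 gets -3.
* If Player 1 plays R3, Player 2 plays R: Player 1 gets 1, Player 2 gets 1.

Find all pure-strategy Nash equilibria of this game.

Player 1 against L: payoffs 5, 2, -5 → best response R1.
Player 1 against C: payoffs 1, -1, 3 → best response R3.
Player 1 against R: payoffs 0, -4, 1 → best response R3.
Player 2 against R1: payoffs 3, -5, 2 → best response L.
Player 2 against R2: payoffs -3, -1, 4 → best response R.
Player 2 against R3: payoffs 0, -3, 1 → best response R.
Mutual best responses: (R1, L); (R3, R).

The pure Nash equilibria are (R1, L); (R3, R).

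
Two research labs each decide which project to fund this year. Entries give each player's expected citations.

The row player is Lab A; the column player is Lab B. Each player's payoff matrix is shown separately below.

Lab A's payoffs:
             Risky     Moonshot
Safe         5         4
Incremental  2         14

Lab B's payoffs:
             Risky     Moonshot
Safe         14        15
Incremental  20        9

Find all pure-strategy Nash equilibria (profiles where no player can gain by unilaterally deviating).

Lab A against Risky: payoffs 5, 2 → best response Safe.
Lab A against Moonshot: payoffs 4, 14 → best response Incremental.
Lab B against Safe: payoffs 14, 15 → best response Moonshot.
Lab B against Incremental: payoffs 20, 9 → best response Risky.
No profile is a mutual best response for all players.

none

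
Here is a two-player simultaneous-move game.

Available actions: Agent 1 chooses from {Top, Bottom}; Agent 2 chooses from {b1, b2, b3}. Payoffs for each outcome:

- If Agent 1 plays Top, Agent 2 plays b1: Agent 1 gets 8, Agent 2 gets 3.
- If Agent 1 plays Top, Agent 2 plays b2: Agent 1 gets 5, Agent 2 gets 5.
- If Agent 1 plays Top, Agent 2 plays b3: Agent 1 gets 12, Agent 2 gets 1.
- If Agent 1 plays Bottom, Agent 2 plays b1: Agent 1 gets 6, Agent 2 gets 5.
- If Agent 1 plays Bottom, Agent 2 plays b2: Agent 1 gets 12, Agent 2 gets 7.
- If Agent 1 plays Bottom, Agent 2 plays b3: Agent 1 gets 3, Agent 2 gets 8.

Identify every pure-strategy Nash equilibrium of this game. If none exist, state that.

There is no pure-strategy Nash equilibrium.

(Top, b1): Agent 2 can switch to b2 (3 → 5). Not NE.
(Top, b2): Agent 1 can switch to Bottom (5 → 12). Not NE.
(Top, b3): Agent 2 can switch to b1 (1 → 3). Not NE.
(Bottom, b1): Agent 1 can switch to Top (6 → 8). Not NE.
(Bottom, b2): Agent 2 can switch to b3 (7 → 8). Not NE.
(Bottom, b3): Agent 1 can switch to Top (3 → 12). Not NE.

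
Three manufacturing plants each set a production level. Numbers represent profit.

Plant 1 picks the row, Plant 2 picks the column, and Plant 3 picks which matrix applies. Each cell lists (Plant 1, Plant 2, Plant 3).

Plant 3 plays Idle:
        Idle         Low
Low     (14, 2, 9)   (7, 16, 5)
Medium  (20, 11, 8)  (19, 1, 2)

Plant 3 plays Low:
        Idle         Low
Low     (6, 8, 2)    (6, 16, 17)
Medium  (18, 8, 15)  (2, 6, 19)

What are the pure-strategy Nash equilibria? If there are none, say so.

(Low, Idle, Idle): Plant 1 can switch to Medium (14 → 20). Not NE.
(Low, Idle, Low): Plant 1 can switch to Medium (6 → 18). Not NE.
(Low, Low, Idle): Plant 1 can switch to Medium (7 → 19). Not NE.
(Low, Low, Low): Plant 1 gets 6, best alternative 2; Plant 2 gets 16, best alternative 8; Plant 3 gets 17, best alternative 5. No profitable deviation — NE.
(Medium, Idle, Idle): Plant 3 can switch to Low (8 → 15). Not NE.
(Medium, Idle, Low): Plant 1 gets 18, best alternative 6; Plant 2 gets 8, best alternative 6; Plant 3 gets 15, best alternative 8. No profitable deviation — NE.
(Medium, Low, Idle): Plant 2 can switch to Idle (1 → 11). Not NE.
(Medium, Low, Low): Plant 1 can switch to Low (2 → 6). Not NE.

(Low, Low, Low) and (Medium, Idle, Low)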